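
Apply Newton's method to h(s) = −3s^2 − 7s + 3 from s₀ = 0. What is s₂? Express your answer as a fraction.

h'(s) = −6s − 7.
h(0) = 3, h'(0) = −7, so s₁ = 0 − 3/(−7) = 3/7.
h(3/7) = −27/49, h'(3/7) = −67/7, so s₂ = (3/7) − (−27/49)/(−67/7) = 174/469.

174/469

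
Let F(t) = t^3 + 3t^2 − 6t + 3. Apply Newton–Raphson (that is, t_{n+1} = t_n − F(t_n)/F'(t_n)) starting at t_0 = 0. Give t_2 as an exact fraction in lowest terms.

8/9

F'(t) = 3t^2 + 6t − 6.
F(0) = 3, F'(0) = −6, so t_1 = 0 − 3/(−6) = 1/2.
F(1/2) = 7/8, F'(1/2) = −9/4, so t_2 = (1/2) − (7/8)/(−9/4) = 8/9.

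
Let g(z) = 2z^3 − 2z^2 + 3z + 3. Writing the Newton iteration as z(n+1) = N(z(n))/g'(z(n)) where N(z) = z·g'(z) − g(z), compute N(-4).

−291

g'(z) = 6z^2 − 4z + 3.
N(z) = z·g'(z) − g(z) = z·(6z^2 − 4z + 3) − (2z^3 − 2z^2 + 3z + 3) = 4z^3 − 2z^2 − 3.
N(-4) = −291.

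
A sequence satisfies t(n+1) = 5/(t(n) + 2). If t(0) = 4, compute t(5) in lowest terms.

1065/746

t(1) = 5/(4 + 2) = 5/6.
t(2) = 5/(5/6 + 2) = 30/17.
t(3) = 5/(30/17 + 2) = 85/64.
t(4) = 5/(85/64 + 2) = 320/213.
t(5) = 5/(320/213 + 2) = 1065/746.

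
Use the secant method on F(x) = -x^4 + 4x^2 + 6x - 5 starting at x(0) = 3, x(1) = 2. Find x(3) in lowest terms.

F(3) = -32, F(2) = 7. x(2) = 2 - 7·(2 - 3)/(7 - (-32)) = 85/39.
F(2) = 7, F(85/39) = 10441760/2313441. x(3) = (85/39) - (10441760/2313441)·((85/39) - 2)/((10441760/2313441) - 7) = 2058755/821761.

2058755/821761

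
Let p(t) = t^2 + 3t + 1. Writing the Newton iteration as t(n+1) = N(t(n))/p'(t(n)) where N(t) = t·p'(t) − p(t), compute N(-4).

p'(t) = 2t + 3.
N(t) = t·p'(t) − p(t) = t·(2t + 3) − (t^2 + 3t + 1) = t^2 − 1.
N(-4) = 15.

15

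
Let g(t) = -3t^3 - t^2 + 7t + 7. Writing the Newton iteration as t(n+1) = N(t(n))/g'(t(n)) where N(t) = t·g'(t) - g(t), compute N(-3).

g'(t) = -9t^2 - 2t + 7.
N(t) = t·g'(t) - g(t) = t·(-9t^2 - 2t + 7) - (-3t^3 - t^2 + 7t + 7) = -6t^3 - t^2 - 7.
N(-3) = 146.

146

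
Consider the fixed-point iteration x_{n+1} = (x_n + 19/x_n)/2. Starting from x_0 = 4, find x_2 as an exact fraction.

2441/560

x_1 = (4 + 19/4)/2 = 35/8.
x_2 = (35/8 + 19/(35/8))/2 = 2441/560.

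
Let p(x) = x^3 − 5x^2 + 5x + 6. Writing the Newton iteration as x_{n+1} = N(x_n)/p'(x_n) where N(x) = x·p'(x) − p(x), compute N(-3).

p'(x) = 3x^2 − 10x + 5.
N(x) = x·p'(x) − p(x) = x·(3x^2 − 10x + 5) − (x^3 − 5x^2 + 5x + 6) = 2x^3 − 5x^2 − 6.
N(-3) = −105.

−105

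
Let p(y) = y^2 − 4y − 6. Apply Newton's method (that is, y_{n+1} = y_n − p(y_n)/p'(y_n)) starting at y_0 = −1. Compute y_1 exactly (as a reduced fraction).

p'(y) = 2y − 4.
p(−1) = −1, p'(−1) = −6, so y_1 = (−1) − (−1)/(−6) = −7/6.

−7/6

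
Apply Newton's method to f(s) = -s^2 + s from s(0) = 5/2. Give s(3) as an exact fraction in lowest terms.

f'(s) = -2s + 1.
f(5/2) = -15/4, f'(5/2) = -4, so s(1) = (5/2) - (-15/4)/(-4) = 25/16.
f(25/16) = -225/256, f'(25/16) = -17/8, so s(2) = (25/16) - (-225/256)/(-17/8) = 625/544.
f(625/544) = -50625/295936, f'(625/544) = -353/272, so s(3) = (625/544) - (-50625/295936)/(-353/272) = 390625/384064.

390625/384064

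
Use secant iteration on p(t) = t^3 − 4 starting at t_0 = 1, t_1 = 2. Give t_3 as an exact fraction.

169/109

p(1) = −3, p(2) = 4. t_2 = 2 − 4·(2 − 1)/(4 − (−3)) = 10/7.
p(2) = 4, p(10/7) = −372/343. t_3 = (10/7) − (−372/343)·((10/7) − 2)/((−372/343) − 4) = 169/109.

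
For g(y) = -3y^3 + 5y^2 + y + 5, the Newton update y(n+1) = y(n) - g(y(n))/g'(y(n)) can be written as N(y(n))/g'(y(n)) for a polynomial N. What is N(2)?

g'(y) = -9y^2 + 10y + 1.
N(y) = y·g'(y) - g(y) = y·(-9y^2 + 10y + 1) - (-3y^3 + 5y^2 + y + 5) = -6y^3 + 5y^2 - 5.
N(2) = -33.

-33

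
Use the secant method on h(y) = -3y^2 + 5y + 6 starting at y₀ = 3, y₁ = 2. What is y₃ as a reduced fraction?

h(3) = -6, h(2) = 4. y₂ = 2 - 4·(2 - 3)/(4 - (-6)) = 12/5.
h(2) = 4, h(12/5) = 18/25. y₃ = (12/5) - (18/25)·((12/5) - 2)/((18/25) - 4) = 102/41.

102/41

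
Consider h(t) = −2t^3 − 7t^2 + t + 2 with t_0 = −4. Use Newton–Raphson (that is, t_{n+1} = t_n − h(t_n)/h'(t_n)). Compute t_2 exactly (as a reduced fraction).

h'(t) = −6t^2 − 14t + 1.
h(−4) = 14, h'(−4) = −39, so t_1 = (−4) − 14/(−39) = −142/39.
h(−142/39) = 124460/59319, h'(−142/39) = −4659/169, so t_2 = (−142/39) − (124460/59319)/(−4659/169) = −5829742/1635309.

−5829742/1635309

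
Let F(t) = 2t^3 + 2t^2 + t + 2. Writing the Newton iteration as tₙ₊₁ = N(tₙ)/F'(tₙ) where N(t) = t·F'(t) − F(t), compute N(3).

F'(t) = 6t^2 + 4t + 1.
N(t) = t·F'(t) − F(t) = t·(6t^2 + 4t + 1) − (2t^3 + 2t^2 + t + 2) = 4t^3 + 2t^2 − 2.
N(3) = 124.

124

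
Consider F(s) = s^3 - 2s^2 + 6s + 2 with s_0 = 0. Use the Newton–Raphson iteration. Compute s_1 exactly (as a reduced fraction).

F'(s) = 3s^2 - 4s + 6.
F(0) = 2, F'(0) = 6, so s_1 = 0 - 2/6 = -1/3.

-1/3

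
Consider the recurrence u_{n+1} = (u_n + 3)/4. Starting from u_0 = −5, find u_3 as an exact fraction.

29/32

u_1 = ((−5) + 3)/4 = −1/2.
u_2 = ((−1/2) + 3)/4 = 5/8.
u_3 = ((5/8) + 3)/4 = 29/32.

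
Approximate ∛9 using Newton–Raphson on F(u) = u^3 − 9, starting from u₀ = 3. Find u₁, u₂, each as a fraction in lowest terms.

F'(u) = 3u^2.
F(3) = 18, F'(3) = 27, so u₁ = 3 − 18/27 = 7/3.
F(7/3) = 100/27, F'(7/3) = 49/3, so u₂ = (7/3) − (100/27)/(49/3) = 929/441.

u₁ = 7/3, u₂ = 929/441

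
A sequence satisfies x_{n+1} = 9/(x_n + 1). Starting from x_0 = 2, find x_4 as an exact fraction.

x_1 = 9/(2 + 1) = 3.
x_2 = 9/(3 + 1) = 9/4.
x_3 = 9/(9/4 + 1) = 36/13.
x_4 = 9/(36/13 + 1) = 117/49.

117/49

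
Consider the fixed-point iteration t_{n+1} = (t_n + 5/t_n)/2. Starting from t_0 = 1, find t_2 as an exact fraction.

7/3

t_1 = (1 + 5/1)/2 = 3.
t_2 = (3 + 5/3)/2 = 7/3.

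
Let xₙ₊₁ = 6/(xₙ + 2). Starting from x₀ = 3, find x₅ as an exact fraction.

330/203

x₁ = 6/(3 + 2) = 6/5.
x₂ = 6/(6/5 + 2) = 15/8.
x₃ = 6/(15/8 + 2) = 48/31.
x₄ = 6/(48/31 + 2) = 93/55.
x₅ = 6/(93/55 + 2) = 330/203.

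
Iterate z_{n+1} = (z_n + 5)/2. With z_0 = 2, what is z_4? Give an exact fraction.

77/16

z_1 = (2 + 5)/2 = 7/2.
z_2 = ((7/2) + 5)/2 = 17/4.
z_3 = ((17/4) + 5)/2 = 37/8.
z_4 = ((37/8) + 5)/2 = 77/16.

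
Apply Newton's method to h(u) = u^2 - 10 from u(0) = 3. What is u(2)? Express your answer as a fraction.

h'(u) = 2u.
h(3) = -1, h'(3) = 6, so u(1) = 3 - (-1)/6 = 19/6.
h(19/6) = 1/36, h'(19/6) = 19/3, so u(2) = (19/6) - (1/36)/(19/3) = 721/228.

721/228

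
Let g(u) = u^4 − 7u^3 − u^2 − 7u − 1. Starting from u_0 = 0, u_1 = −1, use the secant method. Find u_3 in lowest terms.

g(0) = −1, g(−1) = 13. u_2 = (−1) − 13·((−1) − 0)/(13 − (−1)) = −1/14.
g(−1) = 13, g(−1/14) = −19305/38416. u_3 = (−1/14) − (−19305/38416)·((−1/14) − (−1))/((−19305/38416) − 13) = −4229/39901.

−4229/39901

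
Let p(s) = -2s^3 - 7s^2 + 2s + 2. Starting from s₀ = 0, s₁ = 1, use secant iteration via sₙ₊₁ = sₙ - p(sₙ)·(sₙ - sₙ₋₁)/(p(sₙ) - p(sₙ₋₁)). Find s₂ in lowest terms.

p(0) = 2, p(1) = -5. s₂ = 1 - (-5)·(1 - 0)/((-5) - 2) = 2/7.

2/7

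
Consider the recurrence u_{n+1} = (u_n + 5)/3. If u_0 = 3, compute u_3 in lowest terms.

68/27

u_1 = (3 + 5)/3 = 8/3.
u_2 = ((8/3) + 5)/3 = 23/9.
u_3 = ((23/9) + 5)/3 = 68/27.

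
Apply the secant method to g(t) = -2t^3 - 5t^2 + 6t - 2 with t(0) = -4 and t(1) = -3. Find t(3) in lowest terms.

g(-4) = 22, g(-3) = -11. t(2) = (-3) - (-11)·((-3) - (-4))/((-11) - 22) = -10/3.
g(-3) = -11, g(-10/3) = -94/27. t(3) = (-10/3) - (-94/27)·((-10/3) - (-3))/((-94/27) - (-11)) = -708/203.

-708/203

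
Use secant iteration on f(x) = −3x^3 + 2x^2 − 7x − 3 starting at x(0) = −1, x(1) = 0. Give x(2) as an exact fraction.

f(−1) = 9, f(0) = −3. x(2) = 0 − (−3)·(0 − (−1))/((−3) − 9) = −1/4.

−1/4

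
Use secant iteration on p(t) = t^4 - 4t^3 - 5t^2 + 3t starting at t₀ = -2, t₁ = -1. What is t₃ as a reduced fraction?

-39984/24359

p(-2) = 22, p(-1) = -3. t₂ = (-1) - (-3)·((-1) - (-2))/((-3) - 22) = -28/25.
p(-1) = -3, p(-28/25) = -952644/390625. t₃ = (-28/25) - (-952644/390625)·((-28/25) - (-1))/((-952644/390625) - (-3)) = -39984/24359.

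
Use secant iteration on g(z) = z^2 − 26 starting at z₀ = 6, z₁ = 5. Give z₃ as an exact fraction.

g(6) = 10, g(5) = −1. z₂ = 5 − (−1)·(5 − 6)/((−1) − 10) = 56/11.
g(5) = −1, g(56/11) = −10/121. z₃ = (56/11) − (−10/121)·((56/11) − 5)/((−10/121) − (−1)) = 566/111.

566/111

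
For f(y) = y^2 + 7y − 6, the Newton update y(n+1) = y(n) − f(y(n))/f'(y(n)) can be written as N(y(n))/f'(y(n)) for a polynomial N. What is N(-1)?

f'(y) = 2y + 7.
N(y) = y·f'(y) − f(y) = y·(2y + 7) − (y^2 + 7y − 6) = y^2 + 6.
N(-1) = 7.

7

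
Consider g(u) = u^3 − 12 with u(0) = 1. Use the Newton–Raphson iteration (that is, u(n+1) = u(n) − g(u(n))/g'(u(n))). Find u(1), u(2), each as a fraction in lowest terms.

g'(u) = 3u^2.
g(1) = −11, g'(1) = 3, so u(1) = 1 − (−11)/3 = 14/3.
g(14/3) = 2420/27, g'(14/3) = 196/3, so u(2) = (14/3) − (2420/27)/(196/3) = 1453/441.

u(1) = 14/3, u(2) = 1453/441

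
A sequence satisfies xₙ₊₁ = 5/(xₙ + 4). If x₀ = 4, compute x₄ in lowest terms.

x₁ = 5/(4 + 4) = 5/8.
x₂ = 5/(5/8 + 4) = 40/37.
x₃ = 5/(40/37 + 4) = 185/188.
x₄ = 5/(185/188 + 4) = 940/937.

940/937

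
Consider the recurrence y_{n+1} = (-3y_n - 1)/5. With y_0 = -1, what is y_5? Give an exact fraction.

-178/3125

y_1 = (-3·(-1) - 1)/5 = 2/5.
y_2 = (-3·(2/5) - 1)/5 = -11/25.
y_3 = (-3·(-11/25) - 1)/5 = 8/125.
y_4 = (-3·(8/125) - 1)/5 = -149/625.
y_5 = (-3·(-149/625) - 1)/5 = -178/3125.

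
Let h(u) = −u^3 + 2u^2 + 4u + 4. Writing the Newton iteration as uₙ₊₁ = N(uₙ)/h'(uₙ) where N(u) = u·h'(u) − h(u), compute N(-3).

68

h'(u) = −3u^2 + 4u + 4.
N(u) = u·h'(u) − h(u) = u·(−3u^2 + 4u + 4) − (−u^3 + 2u^2 + 4u + 4) = −2u^3 + 2u^2 − 4.
N(-3) = 68.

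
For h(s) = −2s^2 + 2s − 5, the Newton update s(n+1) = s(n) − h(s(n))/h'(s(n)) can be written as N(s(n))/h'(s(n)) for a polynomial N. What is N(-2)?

−3

h'(s) = −4s + 2.
N(s) = s·h'(s) − h(s) = s·(−4s + 2) − (−2s^2 + 2s − 5) = −2s^2 + 5.
N(-2) = −3.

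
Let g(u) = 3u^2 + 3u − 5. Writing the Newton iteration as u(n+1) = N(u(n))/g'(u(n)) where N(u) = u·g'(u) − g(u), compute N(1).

g'(u) = 6u + 3.
N(u) = u·g'(u) − g(u) = u·(6u + 3) − (3u^2 + 3u − 5) = 3u^2 + 5.
N(1) = 8.

8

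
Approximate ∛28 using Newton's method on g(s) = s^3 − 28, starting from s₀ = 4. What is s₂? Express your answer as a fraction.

1031/338

g'(s) = 3s^2.
g(4) = 36, g'(4) = 48, so s₁ = 4 − 36/48 = 13/4.
g(13/4) = 405/64, g'(13/4) = 507/16, so s₂ = (13/4) − (405/64)/(507/16) = 1031/338.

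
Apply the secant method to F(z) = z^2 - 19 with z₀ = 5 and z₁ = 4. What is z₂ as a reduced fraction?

13/3

F(5) = 6, F(4) = -3. z₂ = 4 - (-3)·(4 - 5)/((-3) - 6) = 13/3.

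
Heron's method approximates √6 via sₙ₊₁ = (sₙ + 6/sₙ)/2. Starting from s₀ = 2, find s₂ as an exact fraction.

s₁ = (2 + 6/2)/2 = 5/2.
s₂ = (5/2 + 6/(5/2))/2 = 49/20.

49/20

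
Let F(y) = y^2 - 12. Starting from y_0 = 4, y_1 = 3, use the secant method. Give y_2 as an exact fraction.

F(4) = 4, F(3) = -3. y_2 = 3 - (-3)·(3 - 4)/((-3) - 4) = 24/7.

24/7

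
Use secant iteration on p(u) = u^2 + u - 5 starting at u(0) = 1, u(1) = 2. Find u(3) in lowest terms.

34/19

p(1) = -3, p(2) = 1. u(2) = 2 - 1·(2 - 1)/(1 - (-3)) = 7/4.
p(2) = 1, p(7/4) = -3/16. u(3) = (7/4) - (-3/16)·((7/4) - 2)/((-3/16) - 1) = 34/19.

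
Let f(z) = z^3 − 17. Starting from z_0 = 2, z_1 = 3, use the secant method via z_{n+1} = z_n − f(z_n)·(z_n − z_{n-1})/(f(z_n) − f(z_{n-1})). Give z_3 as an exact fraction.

f(2) = −9, f(3) = 10. z_2 = 3 − 10·(3 − 2)/(10 − (−9)) = 47/19.
f(3) = 10, f(47/19) = −12780/6859. z_3 = (47/19) − (−12780/6859)·((47/19) − 3)/((−12780/6859) − 10) = 20801/8137.

20801/8137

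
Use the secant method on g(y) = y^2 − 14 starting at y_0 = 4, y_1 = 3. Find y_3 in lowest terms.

176/47

g(4) = 2, g(3) = −5. y_2 = 3 − (−5)·(3 − 4)/((−5) − 2) = 26/7.
g(3) = −5, g(26/7) = −10/49. y_3 = (26/7) − (−10/49)·((26/7) − 3)/((−10/49) − (−5)) = 176/47.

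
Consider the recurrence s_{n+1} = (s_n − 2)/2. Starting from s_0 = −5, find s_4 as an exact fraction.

−35/16

s_1 = ((−5) − 2)/2 = −7/2.
s_2 = ((−7/2) − 2)/2 = −11/4.
s_3 = ((−11/4) − 2)/2 = −19/8.
s_4 = ((−19/8) − 2)/2 = −35/16.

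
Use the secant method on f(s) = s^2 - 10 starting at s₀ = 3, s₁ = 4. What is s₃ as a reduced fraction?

f(3) = -1, f(4) = 6. s₂ = 4 - 6·(4 - 3)/(6 - (-1)) = 22/7.
f(4) = 6, f(22/7) = -6/49. s₃ = (22/7) - (-6/49)·((22/7) - 4)/((-6/49) - 6) = 79/25.

79/25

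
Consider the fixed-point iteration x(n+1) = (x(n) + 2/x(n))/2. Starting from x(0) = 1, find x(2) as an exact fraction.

x(1) = (1 + 2/1)/2 = 3/2.
x(2) = (3/2 + 2/(3/2))/2 = 17/12.

17/12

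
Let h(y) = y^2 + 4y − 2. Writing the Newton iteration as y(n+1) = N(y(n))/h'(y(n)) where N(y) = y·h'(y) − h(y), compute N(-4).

h'(y) = 2y + 4.
N(y) = y·h'(y) − h(y) = y·(2y + 4) − (y^2 + 4y − 2) = y^2 + 2.
N(-4) = 18.

18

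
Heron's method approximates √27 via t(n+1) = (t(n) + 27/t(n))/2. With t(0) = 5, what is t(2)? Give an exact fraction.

t(1) = (5 + 27/5)/2 = 26/5.
t(2) = (26/5 + 27/(26/5))/2 = 1351/260.

1351/260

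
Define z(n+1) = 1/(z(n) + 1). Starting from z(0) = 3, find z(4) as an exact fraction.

9/14

z(1) = 1/(3 + 1) = 1/4.
z(2) = 1/(1/4 + 1) = 4/5.
z(3) = 1/(4/5 + 1) = 5/9.
z(4) = 1/(5/9 + 1) = 9/14.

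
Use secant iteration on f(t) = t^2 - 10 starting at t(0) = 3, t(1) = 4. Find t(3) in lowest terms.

79/25

f(3) = -1, f(4) = 6. t(2) = 4 - 6·(4 - 3)/(6 - (-1)) = 22/7.
f(4) = 6, f(22/7) = -6/49. t(3) = (22/7) - (-6/49)·((22/7) - 4)/((-6/49) - 6) = 79/25.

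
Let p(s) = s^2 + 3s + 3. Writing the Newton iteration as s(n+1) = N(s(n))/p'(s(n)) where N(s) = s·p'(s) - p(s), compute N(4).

13

p'(s) = 2s + 3.
N(s) = s·p'(s) - p(s) = s·(2s + 3) - (s^2 + 3s + 3) = s^2 - 3.
N(4) = 13.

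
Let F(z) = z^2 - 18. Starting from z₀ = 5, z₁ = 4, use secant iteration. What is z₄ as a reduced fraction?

F(5) = 7, F(4) = -2. z₂ = 4 - (-2)·(4 - 5)/((-2) - 7) = 38/9.
F(4) = -2, F(38/9) = -14/81. z₃ = (38/9) - (-14/81)·((38/9) - 4)/((-14/81) - (-2)) = 157/37.
F(38/9) = -14/81, F(157/37) = 7/1369. z₄ = (157/37) - (7/1369)·((157/37) - (38/9))/((7/1369) - (-14/81)) = 11960/2819.

11960/2819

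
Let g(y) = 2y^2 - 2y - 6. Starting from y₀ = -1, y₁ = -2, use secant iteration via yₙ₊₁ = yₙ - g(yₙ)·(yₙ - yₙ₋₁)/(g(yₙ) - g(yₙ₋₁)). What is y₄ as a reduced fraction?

g(-1) = -2, g(-2) = 6. y₂ = (-2) - 6·((-2) - (-1))/(6 - (-2)) = -5/4.
g(-2) = 6, g(-5/4) = -3/8. y₃ = (-5/4) - (-3/8)·((-5/4) - (-2))/((-3/8) - 6) = -22/17.
g(-5/4) = -3/8, g(-22/17) = -18/289. y₄ = (-22/17) - (-18/289)·((-22/17) - (-5/4))/((-18/289) - (-3/8)) = -314/241.

-314/241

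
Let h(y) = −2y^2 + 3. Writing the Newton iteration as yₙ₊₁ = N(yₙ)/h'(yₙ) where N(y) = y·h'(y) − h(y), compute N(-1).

h'(y) = −4y.
N(y) = y·h'(y) − h(y) = y·(−4y) − (−2y^2 + 3) = −2y^2 − 3.
N(-1) = −5.

−5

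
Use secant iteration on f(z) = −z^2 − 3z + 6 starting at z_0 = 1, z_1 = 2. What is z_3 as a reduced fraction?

f(1) = 2, f(2) = −4. z_2 = 2 − (−4)·(2 − 1)/((−4) − 2) = 4/3.
f(2) = −4, f(4/3) = 2/9. z_3 = (4/3) − (2/9)·((4/3) − 2)/((2/9) − (−4)) = 26/19.

26/19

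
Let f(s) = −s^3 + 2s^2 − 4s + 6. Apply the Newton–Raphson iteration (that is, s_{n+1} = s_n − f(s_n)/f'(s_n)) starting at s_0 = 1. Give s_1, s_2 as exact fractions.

f'(s) = −3s^2 + 4s − 4.
f(1) = 3, f'(1) = −3, so s_1 = 1 − 3/(−3) = 2.
f(2) = −2, f'(2) = −8, so s_2 = 2 − (−2)/(−8) = 7/4.

s_1 = 2, s_2 = 7/4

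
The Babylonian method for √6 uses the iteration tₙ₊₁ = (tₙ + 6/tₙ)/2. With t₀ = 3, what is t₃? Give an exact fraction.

t₁ = (3 + 6/3)/2 = 5/2.
t₂ = (5/2 + 6/(5/2))/2 = 49/20.
t₃ = (49/20 + 6/(49/20))/2 = 4801/1960.

4801/1960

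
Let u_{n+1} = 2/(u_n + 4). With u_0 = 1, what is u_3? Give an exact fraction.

u_1 = 2/(1 + 4) = 2/5.
u_2 = 2/(2/5 + 4) = 5/11.
u_3 = 2/(5/11 + 4) = 22/49.

22/49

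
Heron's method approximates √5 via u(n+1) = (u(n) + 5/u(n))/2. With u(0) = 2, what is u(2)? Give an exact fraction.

u(1) = (2 + 5/2)/2 = 9/4.
u(2) = (9/4 + 5/(9/4))/2 = 161/72.

161/72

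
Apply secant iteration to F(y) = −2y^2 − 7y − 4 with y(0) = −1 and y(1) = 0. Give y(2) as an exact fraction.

−4/5

F(−1) = 1, F(0) = −4. y(2) = 0 − (−4)·(0 − (−1))/((−4) − 1) = −4/5.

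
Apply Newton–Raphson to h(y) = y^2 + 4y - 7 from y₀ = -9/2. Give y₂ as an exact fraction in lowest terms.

-14681/2760

h'(y) = 2y + 4.
h(-9/2) = -19/4, h'(-9/2) = -5, so y₁ = (-9/2) - (-19/4)/(-5) = -109/20.
h(-109/20) = 361/400, h'(-109/20) = -69/10, so y₂ = (-109/20) - (361/400)/(-69/10) = -14681/2760.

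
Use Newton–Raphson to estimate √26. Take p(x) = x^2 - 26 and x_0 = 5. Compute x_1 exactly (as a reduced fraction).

p'(x) = 2x.
p(5) = -1, p'(5) = 10, so x_1 = 5 - (-1)/10 = 51/10.

51/10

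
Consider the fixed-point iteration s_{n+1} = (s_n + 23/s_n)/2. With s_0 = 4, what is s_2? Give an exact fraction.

2993/624

s_1 = (4 + 23/4)/2 = 39/8.
s_2 = (39/8 + 23/(39/8))/2 = 2993/624.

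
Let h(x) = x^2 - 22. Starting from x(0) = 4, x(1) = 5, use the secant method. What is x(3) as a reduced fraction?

136/29

h(4) = -6, h(5) = 3. x(2) = 5 - 3·(5 - 4)/(3 - (-6)) = 14/3.
h(5) = 3, h(14/3) = -2/9. x(3) = (14/3) - (-2/9)·((14/3) - 5)/((-2/9) - 3) = 136/29.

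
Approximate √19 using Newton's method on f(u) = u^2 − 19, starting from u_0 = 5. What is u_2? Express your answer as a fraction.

f'(u) = 2u.
f(5) = 6, f'(5) = 10, so u_1 = 5 − 6/10 = 22/5.
f(22/5) = 9/25, f'(22/5) = 44/5, so u_2 = (22/5) − (9/25)/(44/5) = 959/220.

959/220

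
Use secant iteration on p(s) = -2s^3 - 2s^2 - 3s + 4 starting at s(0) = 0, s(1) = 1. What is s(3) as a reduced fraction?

340/487

p(0) = 4, p(1) = -3. s(2) = 1 - (-3)·(1 - 0)/((-3) - 4) = 4/7.
p(1) = -3, p(4/7) = 432/343. s(3) = (4/7) - (432/343)·((4/7) - 1)/((432/343) - (-3)) = 340/487.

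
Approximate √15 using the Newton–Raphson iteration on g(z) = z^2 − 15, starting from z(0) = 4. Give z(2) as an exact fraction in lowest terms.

1921/496

g'(z) = 2z.
g(4) = 1, g'(4) = 8, so z(1) = 4 − 1/8 = 31/8.
g(31/8) = 1/64, g'(31/8) = 31/4, so z(2) = (31/8) − (1/64)/(31/4) = 1921/496.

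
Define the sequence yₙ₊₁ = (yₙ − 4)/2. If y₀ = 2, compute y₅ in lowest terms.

−61/16

y₁ = (2 − 4)/2 = −1.
y₂ = ((−1) − 4)/2 = −5/2.
y₃ = ((−5/2) − 4)/2 = −13/4.
y₄ = ((−13/4) − 4)/2 = −29/8.
y₅ = ((−29/8) − 4)/2 = −61/16.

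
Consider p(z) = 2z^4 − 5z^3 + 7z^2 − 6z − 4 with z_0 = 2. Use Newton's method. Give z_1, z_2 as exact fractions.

z_1 = 24/13, z_2 = 494594/272181

p'(z) = 8z^3 − 15z^2 + 14z − 6.
p(2) = 4, p'(2) = 26, so z_1 = 2 − 4/26 = 24/13.
p(24/13) = 15788/28561, p'(24/13) = 41874/2197, so z_2 = (24/13) − (15788/28561)/(41874/2197) = 494594/272181.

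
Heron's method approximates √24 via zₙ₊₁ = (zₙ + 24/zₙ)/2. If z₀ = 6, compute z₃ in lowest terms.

z₁ = (6 + 24/6)/2 = 5.
z₂ = (5 + 24/5)/2 = 49/10.
z₃ = (49/10 + 24/(49/10))/2 = 4801/980.

4801/980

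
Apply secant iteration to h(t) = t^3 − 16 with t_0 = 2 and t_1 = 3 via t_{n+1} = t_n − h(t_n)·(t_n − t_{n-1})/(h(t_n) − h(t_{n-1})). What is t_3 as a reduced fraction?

h(2) = −8, h(3) = 11. t_2 = 3 − 11·(3 − 2)/(11 − (−8)) = 46/19.
h(3) = 11, h(46/19) = −12408/6859. t_3 = (46/19) − (−12408/6859)·((46/19) − 3)/((−12408/6859) − 11) = 19990/7987.

19990/7987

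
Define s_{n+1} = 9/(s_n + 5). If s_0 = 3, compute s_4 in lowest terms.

2853/2026

s_1 = 9/(3 + 5) = 9/8.
s_2 = 9/(9/8 + 5) = 72/49.
s_3 = 9/(72/49 + 5) = 441/317.
s_4 = 9/(441/317 + 5) = 2853/2026.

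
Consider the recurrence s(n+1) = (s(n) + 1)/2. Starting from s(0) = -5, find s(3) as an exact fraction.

s(1) = ((-5) + 1)/2 = -2.
s(2) = ((-2) + 1)/2 = -1/2.
s(3) = ((-1/2) + 1)/2 = 1/4.

1/4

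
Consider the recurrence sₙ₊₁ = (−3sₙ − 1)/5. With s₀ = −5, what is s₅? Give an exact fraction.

794/3125

s₁ = (−3·(−5) − 1)/5 = 14/5.
s₂ = (−3·(14/5) − 1)/5 = −47/25.
s₃ = (−3·(−47/25) − 1)/5 = 116/125.
s₄ = (−3·(116/125) − 1)/5 = −473/625.
s₅ = (−3·(−473/625) − 1)/5 = 794/3125.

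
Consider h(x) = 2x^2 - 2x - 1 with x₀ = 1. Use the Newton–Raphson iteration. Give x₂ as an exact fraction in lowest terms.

11/8

h'(x) = 4x - 2.
h(1) = -1, h'(1) = 2, so x₁ = 1 - (-1)/2 = 3/2.
h(3/2) = 1/2, h'(3/2) = 4, so x₂ = (3/2) - (1/2)/4 = 11/8.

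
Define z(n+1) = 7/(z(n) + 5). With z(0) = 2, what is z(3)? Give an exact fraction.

z(1) = 7/(2 + 5) = 1.
z(2) = 7/(1 + 5) = 7/6.
z(3) = 7/(7/6 + 5) = 42/37.

42/37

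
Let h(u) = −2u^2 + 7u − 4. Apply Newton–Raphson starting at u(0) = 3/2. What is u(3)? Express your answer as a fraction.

599/882

h'(u) = −4u + 7.
h(3/2) = 2, h'(3/2) = 1, so u(1) = (3/2) − 2/1 = −1/2.
h(−1/2) = −8, h'(−1/2) = 9, so u(2) = (−1/2) − (−8)/9 = 7/18.
h(7/18) = −128/81, h'(7/18) = 49/9, so u(3) = (7/18) − (−128/81)/(49/9) = 599/882.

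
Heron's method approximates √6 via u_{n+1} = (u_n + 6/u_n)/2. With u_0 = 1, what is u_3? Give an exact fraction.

u_1 = (1 + 6/1)/2 = 7/2.
u_2 = (7/2 + 6/(7/2))/2 = 73/28.
u_3 = (73/28 + 6/(73/28))/2 = 10033/4088.

10033/4088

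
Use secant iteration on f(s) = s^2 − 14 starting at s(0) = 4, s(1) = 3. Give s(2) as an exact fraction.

26/7

f(4) = 2, f(3) = −5. s(2) = 3 − (−5)·(3 − 4)/((−5) − 2) = 26/7.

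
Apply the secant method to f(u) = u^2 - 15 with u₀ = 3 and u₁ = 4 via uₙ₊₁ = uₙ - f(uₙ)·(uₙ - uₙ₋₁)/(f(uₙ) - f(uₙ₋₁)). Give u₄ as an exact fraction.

1921/496

f(3) = -6, f(4) = 1. u₂ = 4 - 1·(4 - 3)/(1 - (-6)) = 27/7.
f(4) = 1, f(27/7) = -6/49. u₃ = (27/7) - (-6/49)·((27/7) - 4)/((-6/49) - 1) = 213/55.
f(27/7) = -6/49, f(213/55) = -6/3025. u₄ = (213/55) - (-6/3025)·((213/55) - (27/7))/((-6/3025) - (-6/49)) = 1921/496.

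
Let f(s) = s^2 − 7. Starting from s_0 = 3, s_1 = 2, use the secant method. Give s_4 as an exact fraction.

f(3) = 2, f(2) = −3. s_2 = 2 − (−3)·(2 − 3)/((−3) − 2) = 13/5.
f(2) = −3, f(13/5) = −6/25. s_3 = (13/5) − (−6/25)·((13/5) − 2)/((−6/25) − (−3)) = 61/23.
f(13/5) = −6/25, f(61/23) = 18/529. s_4 = (61/23) − (18/529)·((61/23) − (13/5))/((18/529) − (−6/25)) = 799/302.

799/302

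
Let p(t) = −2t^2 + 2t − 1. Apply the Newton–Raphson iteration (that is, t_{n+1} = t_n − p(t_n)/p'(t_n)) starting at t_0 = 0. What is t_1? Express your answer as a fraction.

1/2

p'(t) = −4t + 2.
p(0) = −1, p'(0) = 2, so t_1 = 0 − (−1)/2 = 1/2.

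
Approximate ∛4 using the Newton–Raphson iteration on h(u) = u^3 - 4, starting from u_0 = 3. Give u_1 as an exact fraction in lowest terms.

58/27

h'(u) = 3u^2.
h(3) = 23, h'(3) = 27, so u_1 = 3 - 23/27 = 58/27.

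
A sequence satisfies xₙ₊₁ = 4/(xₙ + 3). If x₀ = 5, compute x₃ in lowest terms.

28/29

x₁ = 4/(5 + 3) = 1/2.
x₂ = 4/(1/2 + 3) = 8/7.
x₃ = 4/(8/7 + 3) = 28/29.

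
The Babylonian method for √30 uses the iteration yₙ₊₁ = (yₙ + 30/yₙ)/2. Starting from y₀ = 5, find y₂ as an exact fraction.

y₁ = (5 + 30/5)/2 = 11/2.
y₂ = (11/2 + 30/(11/2))/2 = 241/44.

241/44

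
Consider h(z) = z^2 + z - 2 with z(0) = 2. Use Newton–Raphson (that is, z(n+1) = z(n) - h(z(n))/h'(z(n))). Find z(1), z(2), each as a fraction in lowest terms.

z(1) = 6/5, z(2) = 86/85

h'(z) = 2z + 1.
h(2) = 4, h'(2) = 5, so z(1) = 2 - 4/5 = 6/5.
h(6/5) = 16/25, h'(6/5) = 17/5, so z(2) = (6/5) - (16/25)/(17/5) = 86/85.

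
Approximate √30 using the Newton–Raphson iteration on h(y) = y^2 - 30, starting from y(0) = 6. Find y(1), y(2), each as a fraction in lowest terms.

y(1) = 11/2, y(2) = 241/44

h'(y) = 2y.
h(6) = 6, h'(6) = 12, so y(1) = 6 - 6/12 = 11/2.
h(11/2) = 1/4, h'(11/2) = 11, so y(2) = (11/2) - (1/4)/11 = 241/44.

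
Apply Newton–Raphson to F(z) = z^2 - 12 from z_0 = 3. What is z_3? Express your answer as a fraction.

F'(z) = 2z.
F(3) = -3, F'(3) = 6, so z_1 = 3 - (-3)/6 = 7/2.
F(7/2) = 1/4, F'(7/2) = 7, so z_2 = (7/2) - (1/4)/7 = 97/28.
F(97/28) = 1/784, F'(97/28) = 97/14, so z_3 = (97/28) - (1/784)/(97/14) = 18817/5432.

18817/5432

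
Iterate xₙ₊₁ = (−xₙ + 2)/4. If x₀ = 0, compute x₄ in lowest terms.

x₁ = (−0 + 2)/4 = 1/2.
x₂ = (−(1/2) + 2)/4 = 3/8.
x₃ = (−(3/8) + 2)/4 = 13/32.
x₄ = (−(13/32) + 2)/4 = 51/128.

51/128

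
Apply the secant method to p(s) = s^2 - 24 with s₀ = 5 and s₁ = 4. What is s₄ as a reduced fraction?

4316/881

p(5) = 1, p(4) = -8. s₂ = 4 - (-8)·(4 - 5)/((-8) - 1) = 44/9.
p(4) = -8, p(44/9) = -8/81. s₃ = (44/9) - (-8/81)·((44/9) - 4)/((-8/81) - (-8)) = 49/10.
p(44/9) = -8/81, p(49/10) = 1/100. s₄ = (49/10) - (1/100)·((49/10) - (44/9))/((1/100) - (-8/81)) = 4316/881.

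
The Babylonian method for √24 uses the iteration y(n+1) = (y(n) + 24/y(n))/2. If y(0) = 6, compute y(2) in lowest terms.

y(1) = (6 + 24/6)/2 = 5.
y(2) = (5 + 24/5)/2 = 49/10.

49/10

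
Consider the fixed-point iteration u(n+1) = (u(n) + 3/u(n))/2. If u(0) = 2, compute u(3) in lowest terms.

u(1) = (2 + 3/2)/2 = 7/4.
u(2) = (7/4 + 3/(7/4))/2 = 97/56.
u(3) = (97/56 + 3/(97/56))/2 = 18817/10864.

18817/10864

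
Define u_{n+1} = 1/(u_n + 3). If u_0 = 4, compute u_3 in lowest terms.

u_1 = 1/(4 + 3) = 1/7.
u_2 = 1/(1/7 + 3) = 7/22.
u_3 = 1/(7/22 + 3) = 22/73.

22/73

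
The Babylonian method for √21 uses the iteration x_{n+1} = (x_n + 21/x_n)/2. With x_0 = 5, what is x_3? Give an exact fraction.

x_1 = (5 + 21/5)/2 = 23/5.
x_2 = (23/5 + 21/(23/5))/2 = 527/115.
x_3 = (527/115 + 21/(527/115))/2 = 277727/60605.

277727/60605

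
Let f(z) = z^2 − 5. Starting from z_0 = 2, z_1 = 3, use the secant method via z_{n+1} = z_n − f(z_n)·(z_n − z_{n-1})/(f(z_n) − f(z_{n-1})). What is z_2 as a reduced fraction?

11/5

f(2) = −1, f(3) = 4. z_2 = 3 − 4·(3 − 2)/(4 − (−1)) = 11/5.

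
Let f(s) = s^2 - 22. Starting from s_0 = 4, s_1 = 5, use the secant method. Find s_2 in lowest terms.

14/3

f(4) = -6, f(5) = 3. s_2 = 5 - 3·(5 - 4)/(3 - (-6)) = 14/3.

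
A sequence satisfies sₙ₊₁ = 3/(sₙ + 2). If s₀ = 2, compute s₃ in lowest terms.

33/34

s₁ = 3/(2 + 2) = 3/4.
s₂ = 3/(3/4 + 2) = 12/11.
s₃ = 3/(12/11 + 2) = 33/34.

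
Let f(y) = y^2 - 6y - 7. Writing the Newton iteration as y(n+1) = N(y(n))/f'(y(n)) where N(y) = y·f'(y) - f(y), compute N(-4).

f'(y) = 2y - 6.
N(y) = y·f'(y) - f(y) = y·(2y - 6) - (y^2 - 6y - 7) = y^2 + 7.
N(-4) = 23.

23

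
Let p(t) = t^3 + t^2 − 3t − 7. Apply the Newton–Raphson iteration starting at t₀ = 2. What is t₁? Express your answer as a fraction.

p'(t) = 3t^2 + 2t − 3.
p(2) = −1, p'(2) = 13, so t₁ = 2 − (−1)/13 = 27/13.

27/13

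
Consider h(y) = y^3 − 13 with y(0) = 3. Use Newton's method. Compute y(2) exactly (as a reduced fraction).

857405/363609

h'(y) = 3y^2.
h(3) = 14, h'(3) = 27, so y(1) = 3 − 14/27 = 67/27.
h(67/27) = 44884/19683, h'(67/27) = 4489/243, so y(2) = (67/27) − (44884/19683)/(4489/243) = 857405/363609.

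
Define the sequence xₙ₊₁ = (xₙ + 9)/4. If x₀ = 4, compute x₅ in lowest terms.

3073/1024

x₁ = (4 + 9)/4 = 13/4.
x₂ = ((13/4) + 9)/4 = 49/16.
x₃ = ((49/16) + 9)/4 = 193/64.
x₄ = ((193/64) + 9)/4 = 769/256.
x₅ = ((769/256) + 9)/4 = 3073/1024.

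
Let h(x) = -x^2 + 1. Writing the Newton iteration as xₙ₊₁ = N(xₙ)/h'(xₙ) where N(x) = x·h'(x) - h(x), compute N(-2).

-5

h'(x) = -2x.
N(x) = x·h'(x) - h(x) = x·(-2x) - (-x^2 + 1) = -x^2 - 1.
N(-2) = -5.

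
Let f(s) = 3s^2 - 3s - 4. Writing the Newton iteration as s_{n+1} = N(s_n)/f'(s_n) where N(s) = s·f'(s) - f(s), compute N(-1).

f'(s) = 6s - 3.
N(s) = s·f'(s) - f(s) = s·(6s - 3) - (3s^2 - 3s - 4) = 3s^2 + 4.
N(-1) = 7.

7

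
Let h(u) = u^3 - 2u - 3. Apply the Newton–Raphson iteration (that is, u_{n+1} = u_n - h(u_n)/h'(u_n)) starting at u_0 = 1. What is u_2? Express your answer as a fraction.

h'(u) = 3u^2 - 2.
h(1) = -4, h'(1) = 1, so u_1 = 1 - (-4)/1 = 5.
h(5) = 112, h'(5) = 73, so u_2 = 5 - 112/73 = 253/73.

253/73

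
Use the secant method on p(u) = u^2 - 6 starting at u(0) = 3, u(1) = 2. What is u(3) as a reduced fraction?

p(3) = 3, p(2) = -2. u(2) = 2 - (-2)·(2 - 3)/((-2) - 3) = 12/5.
p(2) = -2, p(12/5) = -6/25. u(3) = (12/5) - (-6/25)·((12/5) - 2)/((-6/25) - (-2)) = 27/11.

27/11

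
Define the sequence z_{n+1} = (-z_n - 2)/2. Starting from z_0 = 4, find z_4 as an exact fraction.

z_1 = (-4 - 2)/2 = -3.
z_2 = (-(-3) - 2)/2 = 1/2.
z_3 = (-(1/2) - 2)/2 = -5/4.
z_4 = (-(-5/4) - 2)/2 = -3/8.

-3/8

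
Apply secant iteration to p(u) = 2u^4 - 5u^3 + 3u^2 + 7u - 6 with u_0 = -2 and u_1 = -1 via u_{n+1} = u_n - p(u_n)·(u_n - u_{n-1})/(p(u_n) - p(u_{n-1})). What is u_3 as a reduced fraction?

-7930978/7028689

p(-2) = 64, p(-1) = -3. u_2 = (-1) - (-3)·((-1) - (-2))/((-3) - 64) = -70/67.
p(-1) = -3, p(-70/67) = -39367296/20151121. u_3 = (-70/67) - (-39367296/20151121)·((-70/67) - (-1))/((-39367296/20151121) - (-3)) = -7930978/7028689.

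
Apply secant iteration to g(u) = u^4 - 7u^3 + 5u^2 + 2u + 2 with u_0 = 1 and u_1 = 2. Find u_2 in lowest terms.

20/17

g(1) = 3, g(2) = -14. u_2 = 2 - (-14)·(2 - 1)/((-14) - 3) = 20/17.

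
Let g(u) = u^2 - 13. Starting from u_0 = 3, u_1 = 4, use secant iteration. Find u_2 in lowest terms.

g(3) = -4, g(4) = 3. u_2 = 4 - 3·(4 - 3)/(3 - (-4)) = 25/7.

25/7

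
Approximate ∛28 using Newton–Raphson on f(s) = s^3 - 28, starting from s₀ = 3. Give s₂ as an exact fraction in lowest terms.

413465/136161

f'(s) = 3s^2.
f(3) = -1, f'(3) = 27, so s₁ = 3 - (-1)/27 = 82/27.
f(82/27) = 244/19683, f'(82/27) = 6724/243, so s₂ = (82/27) - (244/19683)/(6724/243) = 413465/136161.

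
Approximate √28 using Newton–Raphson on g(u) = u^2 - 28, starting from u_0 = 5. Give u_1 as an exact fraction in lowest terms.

53/10

g'(u) = 2u.
g(5) = -3, g'(5) = 10, so u_1 = 5 - (-3)/10 = 53/10.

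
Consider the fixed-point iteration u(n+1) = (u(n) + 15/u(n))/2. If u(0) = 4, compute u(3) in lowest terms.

7380481/1905632

u(1) = (4 + 15/4)/2 = 31/8.
u(2) = (31/8 + 15/(31/8))/2 = 1921/496.
u(3) = (1921/496 + 15/(1921/496))/2 = 7380481/1905632.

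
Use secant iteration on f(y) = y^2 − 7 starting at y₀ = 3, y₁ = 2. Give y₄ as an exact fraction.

f(3) = 2, f(2) = −3. y₂ = 2 − (−3)·(2 − 3)/((−3) − 2) = 13/5.
f(2) = −3, f(13/5) = −6/25. y₃ = (13/5) − (−6/25)·((13/5) − 2)/((−6/25) − (−3)) = 61/23.
f(13/5) = −6/25, f(61/23) = 18/529. y₄ = (61/23) − (18/529)·((61/23) − (13/5))/((18/529) − (−6/25)) = 799/302.

799/302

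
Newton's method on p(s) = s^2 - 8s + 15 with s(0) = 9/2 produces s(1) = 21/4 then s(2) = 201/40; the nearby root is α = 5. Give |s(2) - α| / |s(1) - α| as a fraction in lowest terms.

1/10

s(1) - α = 21/4 - 5 = 1/4, so |s(1) - α| = 1/4.
s(2) - α = 201/40 - 5 = 1/40, so |s(2) - α| = 1/40.
Ratio = (1/40) / (1/4) = 1/10.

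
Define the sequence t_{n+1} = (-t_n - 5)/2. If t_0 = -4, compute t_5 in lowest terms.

-51/32

t_1 = (-(-4) - 5)/2 = -1/2.
t_2 = (-(-1/2) - 5)/2 = -9/4.
t_3 = (-(-9/4) - 5)/2 = -11/8.
t_4 = (-(-11/8) - 5)/2 = -29/16.
t_5 = (-(-29/16) - 5)/2 = -51/32.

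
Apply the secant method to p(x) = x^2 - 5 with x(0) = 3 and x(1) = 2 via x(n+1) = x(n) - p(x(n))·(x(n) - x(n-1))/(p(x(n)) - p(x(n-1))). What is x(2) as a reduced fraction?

p(3) = 4, p(2) = -1. x(2) = 2 - (-1)·(2 - 3)/((-1) - 4) = 11/5.

11/5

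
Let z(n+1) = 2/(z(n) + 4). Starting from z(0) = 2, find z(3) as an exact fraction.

z(1) = 2/(2 + 4) = 1/3.
z(2) = 2/(1/3 + 4) = 6/13.
z(3) = 2/(6/13 + 4) = 13/29.

13/29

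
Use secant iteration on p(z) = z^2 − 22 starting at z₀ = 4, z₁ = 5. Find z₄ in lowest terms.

p(4) = −6, p(5) = 3. z₂ = 5 − 3·(5 − 4)/(3 − (−6)) = 14/3.
p(5) = 3, p(14/3) = −2/9. z₃ = (14/3) − (−2/9)·((14/3) − 5)/((−2/9) − 3) = 136/29.
p(14/3) = −2/9, p(136/29) = −6/841. z₄ = (136/29) − (−6/841)·((136/29) − (14/3))/((−6/841) − (−2/9)) = 1909/407.

1909/407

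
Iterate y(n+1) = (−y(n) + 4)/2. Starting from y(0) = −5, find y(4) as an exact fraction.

y(1) = (−(−5) + 4)/2 = 9/2.
y(2) = (−(9/2) + 4)/2 = −1/4.
y(3) = (−(−1/4) + 4)/2 = 17/8.
y(4) = (−(17/8) + 4)/2 = 15/16.

15/16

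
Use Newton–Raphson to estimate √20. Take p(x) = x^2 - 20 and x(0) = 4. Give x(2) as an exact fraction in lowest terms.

161/36

p'(x) = 2x.
p(4) = -4, p'(4) = 8, so x(1) = 4 - (-4)/8 = 9/2.
p(9/2) = 1/4, p'(9/2) = 9, so x(2) = (9/2) - (1/4)/9 = 161/36.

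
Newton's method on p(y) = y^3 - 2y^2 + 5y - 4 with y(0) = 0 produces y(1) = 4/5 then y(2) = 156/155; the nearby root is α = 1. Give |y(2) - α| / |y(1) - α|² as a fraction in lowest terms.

5/31

y(1) - α = 4/5 - 1 = -1/5, so |y(1) - α| = 1/5.
y(2) - α = 156/155 - 1 = 1/155, so |y(2) - α| = 1/155.
|y(1) - α|² = 1/25.
Ratio = (1/155) / (1/25) = 5/31.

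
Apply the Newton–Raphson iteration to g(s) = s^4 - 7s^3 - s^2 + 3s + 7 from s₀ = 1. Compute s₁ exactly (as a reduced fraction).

g'(s) = 4s^3 - 21s^2 - 2s + 3.
g(1) = 3, g'(1) = -16, so s₁ = 1 - 3/(-16) = 19/16.

19/16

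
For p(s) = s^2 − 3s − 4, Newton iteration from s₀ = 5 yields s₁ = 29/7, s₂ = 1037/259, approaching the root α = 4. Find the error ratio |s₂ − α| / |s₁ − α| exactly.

s₁ − α = 29/7 − 4 = 1/7, so |s₁ − α| = 1/7.
s₂ − α = 1037/259 − 4 = 1/259, so |s₂ − α| = 1/259.
Ratio = (1/259) / (1/7) = 1/37.

1/37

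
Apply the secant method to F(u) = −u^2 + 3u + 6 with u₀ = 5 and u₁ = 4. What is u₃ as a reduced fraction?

35/8

F(5) = −4, F(4) = 2. u₂ = 4 − 2·(4 − 5)/(2 − (−4)) = 13/3.
F(4) = 2, F(13/3) = 2/9. u₃ = (13/3) − (2/9)·((13/3) − 4)/((2/9) − 2) = 35/8.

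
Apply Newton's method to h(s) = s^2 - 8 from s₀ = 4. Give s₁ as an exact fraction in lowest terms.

h'(s) = 2s.
h(4) = 8, h'(4) = 8, so s₁ = 4 - 8/8 = 3.

3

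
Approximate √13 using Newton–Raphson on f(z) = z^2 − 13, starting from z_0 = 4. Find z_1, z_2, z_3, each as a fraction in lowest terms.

z_1 = 29/8, z_2 = 1673/464, z_3 = 5597777/1552544

f'(z) = 2z.
f(4) = 3, f'(4) = 8, so z_1 = 4 − 3/8 = 29/8.
f(29/8) = 9/64, f'(29/8) = 29/4, so z_2 = (29/8) − (9/64)/(29/4) = 1673/464.
f(1673/464) = 81/215296, f'(1673/464) = 1673/232, so z_3 = (1673/464) − (81/215296)/(1673/232) = 5597777/1552544.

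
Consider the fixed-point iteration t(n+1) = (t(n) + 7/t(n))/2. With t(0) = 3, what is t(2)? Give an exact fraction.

t(1) = (3 + 7/3)/2 = 8/3.
t(2) = (8/3 + 7/(8/3))/2 = 127/48.

127/48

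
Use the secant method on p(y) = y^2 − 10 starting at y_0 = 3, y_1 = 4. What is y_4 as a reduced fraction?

3488/1103

p(3) = −1, p(4) = 6. y_2 = 4 − 6·(4 − 3)/(6 − (−1)) = 22/7.
p(4) = 6, p(22/7) = −6/49. y_3 = (22/7) − (−6/49)·((22/7) − 4)/((−6/49) − 6) = 79/25.
p(22/7) = −6/49, p(79/25) = −9/625. y_4 = (79/25) − (−9/625)·((79/25) − (22/7))/((−9/625) − (−6/49)) = 3488/1103.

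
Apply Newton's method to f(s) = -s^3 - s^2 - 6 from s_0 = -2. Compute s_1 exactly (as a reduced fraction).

-9/4

f'(s) = -3s^2 - 2s.
f(-2) = -2, f'(-2) = -8, so s_1 = (-2) - (-2)/(-8) = -9/4.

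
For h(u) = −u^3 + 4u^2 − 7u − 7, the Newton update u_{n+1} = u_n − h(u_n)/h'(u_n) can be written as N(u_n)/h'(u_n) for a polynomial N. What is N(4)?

h'(u) = −3u^2 + 8u − 7.
N(u) = u·h'(u) − h(u) = u·(−3u^2 + 8u − 7) − (−u^3 + 4u^2 − 7u − 7) = −2u^3 + 4u^2 + 7.
N(4) = −57.

−57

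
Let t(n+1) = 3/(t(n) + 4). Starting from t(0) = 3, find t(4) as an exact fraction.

435/673

t(1) = 3/(3 + 4) = 3/7.
t(2) = 3/(3/7 + 4) = 21/31.
t(3) = 3/(21/31 + 4) = 93/145.
t(4) = 3/(93/145 + 4) = 435/673.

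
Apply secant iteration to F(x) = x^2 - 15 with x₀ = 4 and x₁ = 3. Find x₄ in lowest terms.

1677/433

F(4) = 1, F(3) = -6. x₂ = 3 - (-6)·(3 - 4)/((-6) - 1) = 27/7.
F(3) = -6, F(27/7) = -6/49. x₃ = (27/7) - (-6/49)·((27/7) - 3)/((-6/49) - (-6)) = 31/8.
F(27/7) = -6/49, F(31/8) = 1/64. x₄ = (31/8) - (1/64)·((31/8) - (27/7))/((1/64) - (-6/49)) = 1677/433.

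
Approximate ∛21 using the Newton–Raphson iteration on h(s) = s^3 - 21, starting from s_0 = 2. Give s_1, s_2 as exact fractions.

h'(s) = 3s^2.
h(2) = -13, h'(2) = 12, so s_1 = 2 - (-13)/12 = 37/12.
h(37/12) = 14365/1728, h'(37/12) = 1369/48, so s_2 = (37/12) - (14365/1728)/(1369/48) = 68797/24642.

s_1 = 37/12, s_2 = 68797/24642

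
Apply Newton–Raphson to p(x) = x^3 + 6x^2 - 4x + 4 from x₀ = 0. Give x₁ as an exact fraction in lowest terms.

p'(x) = 3x^2 + 12x - 4.
p(0) = 4, p'(0) = -4, so x₁ = 0 - 4/(-4) = 1.

1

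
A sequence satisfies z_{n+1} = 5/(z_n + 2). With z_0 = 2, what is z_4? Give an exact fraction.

230/157

z_1 = 5/(2 + 2) = 5/4.
z_2 = 5/(5/4 + 2) = 20/13.
z_3 = 5/(20/13 + 2) = 65/46.
z_4 = 5/(65/46 + 2) = 230/157.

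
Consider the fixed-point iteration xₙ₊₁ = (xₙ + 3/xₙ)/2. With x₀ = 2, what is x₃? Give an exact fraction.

x₁ = (2 + 3/2)/2 = 7/4.
x₂ = (7/4 + 3/(7/4))/2 = 97/56.
x₃ = (97/56 + 3/(97/56))/2 = 18817/10864.

18817/10864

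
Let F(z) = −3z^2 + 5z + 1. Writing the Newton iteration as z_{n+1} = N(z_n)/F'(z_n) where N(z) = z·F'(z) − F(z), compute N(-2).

F'(z) = −6z + 5.
N(z) = z·F'(z) − F(z) = z·(−6z + 5) − (−3z^2 + 5z + 1) = −3z^2 − 1.
N(-2) = −13.

−13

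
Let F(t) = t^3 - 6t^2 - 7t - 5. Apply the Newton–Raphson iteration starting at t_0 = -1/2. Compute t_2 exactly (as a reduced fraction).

-5403/656

F'(t) = 3t^2 - 12t - 7.
F(-1/2) = -25/8, F'(-1/2) = -1/4, so t_1 = (-1/2) - (-25/8)/(-1/4) = -13.
F(-13) = -3125, F'(-13) = 656, so t_2 = (-13) - (-3125)/656 = -5403/656.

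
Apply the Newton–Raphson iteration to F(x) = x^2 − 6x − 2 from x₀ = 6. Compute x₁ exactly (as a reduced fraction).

F'(x) = 2x − 6.
F(6) = −2, F'(6) = 6, so x₁ = 6 − (−2)/6 = 19/3.

19/3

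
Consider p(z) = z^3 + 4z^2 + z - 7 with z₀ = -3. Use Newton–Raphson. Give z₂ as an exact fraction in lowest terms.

-139/54

p'(z) = 3z^2 + 8z + 1.
p(-3) = -1, p'(-3) = 4, so z₁ = (-3) - (-1)/4 = -11/4.
p(-11/4) = -19/64, p'(-11/4) = 27/16, so z₂ = (-11/4) - (-19/64)/(27/16) = -139/54.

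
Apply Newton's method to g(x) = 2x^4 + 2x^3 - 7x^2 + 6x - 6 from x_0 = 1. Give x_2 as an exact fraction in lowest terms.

91/68

g'(x) = 8x^3 + 6x^2 - 14x + 6.
g(1) = -3, g'(1) = 6, so x_1 = 1 - (-3)/6 = 3/2.
g(3/2) = 33/8, g'(3/2) = 51/2, so x_2 = (3/2) - (33/8)/(51/2) = 91/68.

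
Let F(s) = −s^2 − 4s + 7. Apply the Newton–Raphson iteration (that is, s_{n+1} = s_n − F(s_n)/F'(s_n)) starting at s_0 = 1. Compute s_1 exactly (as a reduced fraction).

F'(s) = −2s − 4.
F(1) = 2, F'(1) = −6, so s_1 = 1 − 2/(−6) = 4/3.

4/3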